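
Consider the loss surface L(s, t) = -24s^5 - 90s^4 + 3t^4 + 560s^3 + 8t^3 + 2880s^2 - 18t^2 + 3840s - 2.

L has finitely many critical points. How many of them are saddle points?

L separates as a function of s plus a function of t, so ∇L=0 decouples.
∂L/∂s = -120(s - 4)(s + 1)(s + 2)(s + 4) = 0 at s ∈ {-4, -2, -1, 4}; ∂L/∂t = 12t(t - 1)(t + 3) = 0 at t ∈ {-3, 0, 1}.
The Hessian is diagonal: diag(L_ss, L_tt). Second derivatives: L_ss(-4)=5760, L_ss(-2)=-1440, L_ss(-1)=1800, L_ss(4)=-28800; L_tt(-3)=144, L_tt(0)=-36, L_tt(1)=48.
Saddle points occur where the two diagonal entries have opposite signs: (-4, 0), (-2, -3), (-2, 1), (-1, 0), (4, -3), (4, 1). Count: 6.

6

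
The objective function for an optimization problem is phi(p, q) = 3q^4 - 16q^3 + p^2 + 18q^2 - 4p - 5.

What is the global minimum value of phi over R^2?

-36

phi(p,q) separates as A(p) + B(q) − 5, so its minimum is min A + min B − 5.
A'(p) = 2p - 4 vanishes at p ∈ {2}; B'(q) = 12q(q - 3)(q - 1) vanishes at q ∈ {0, 1, 3}.
Local minima of A (where A''>0): A(2)=-4. Local minima of B: B(0)=0, B(3)=-27.
So the global minimum of phi is A(2) + B(3) − 5 = -4 − 27 − 5 = -36, attained at (2, 3).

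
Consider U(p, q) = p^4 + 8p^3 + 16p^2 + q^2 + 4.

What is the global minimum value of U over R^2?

4

U(p,q) separates as A(p) + B(q) + 4, so its minimum is min A + min B + 4.
A'(p) = 4p(p + 2)(p + 4) vanishes at p ∈ {-4, -2, 0}; B'(q) = 2q vanishes at q ∈ {0}.
Local minima of A (where A''>0): A(-4)=0, A(0)=0. Local minima of B: B(0)=0.
So the global minimum of U is A(-4) + B(0) + 4 = 0 + 0 + 4 = 4, attained at (-4, 0).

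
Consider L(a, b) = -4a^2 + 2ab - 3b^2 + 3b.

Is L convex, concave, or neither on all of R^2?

concave

L is quadratic, so its Hessian is the constant matrix H = [[-8, 2], [2, -6]].
det(H) = 44, tr(H) = -14.
det(H) > 0 and tr(H) < 0, so H is negative definite everywhere: concave.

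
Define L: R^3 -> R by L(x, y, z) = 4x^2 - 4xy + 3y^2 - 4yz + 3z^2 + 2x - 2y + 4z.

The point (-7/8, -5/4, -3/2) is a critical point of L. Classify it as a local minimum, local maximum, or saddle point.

local minimum

The Hessian is constant: H = [[8, -4, 0], [-4, 6, -4], [0, -4, 6]].
Leading principal minors: Δ₁ = 8, Δ₂ = 32, Δ₃ = 64.
All leading minors are positive, so H is positive definite: a local minimum.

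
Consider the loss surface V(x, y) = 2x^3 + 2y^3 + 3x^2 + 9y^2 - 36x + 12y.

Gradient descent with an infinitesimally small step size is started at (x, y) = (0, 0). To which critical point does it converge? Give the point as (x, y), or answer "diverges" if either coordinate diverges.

V is separable, so gradient descent decouples: x follows -∂V/∂x, y follows -∂V/∂y.
∂V/∂x = 6(x - 2)(x + 3); at x=0 this is -36, so x increases.
∂V/∂y = 6(y + 1)(y + 2); at y=0 this is 12, so y decreases.
x converges to its nearest critical value 2 (a local min of the x-part); y converges to -1. The iterate converges to (2, -1).

(2, -1)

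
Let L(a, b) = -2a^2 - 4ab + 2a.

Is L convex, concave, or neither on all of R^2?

L is quadratic, so its Hessian is the constant matrix H = [[-4, -4], [-4, 0]].
det(H) = -16, tr(H) = -4.
det(H) < 0, so H is indefinite: neither convex nor concave.

neither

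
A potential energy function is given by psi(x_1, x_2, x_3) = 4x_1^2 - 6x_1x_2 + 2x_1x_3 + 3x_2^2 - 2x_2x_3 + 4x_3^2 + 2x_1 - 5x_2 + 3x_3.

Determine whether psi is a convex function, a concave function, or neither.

convex

psi is quadratic, so its Hessian is the constant matrix H = [[8, -6, 2], [-6, 6, -2], [2, -2, 8]].
Leading principal minors: 8, 12, 88.
All positive ⇒ H ≻ 0 ⇒ convex.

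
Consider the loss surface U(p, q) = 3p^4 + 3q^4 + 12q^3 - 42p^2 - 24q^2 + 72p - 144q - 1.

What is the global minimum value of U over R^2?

U(p,q) separates as A(p) + B(q) − 1, so its minimum is min A + min B − 1.
A'(p) = 12(p - 2)(p - 1)(p + 3) vanishes at p ∈ {-3, 1, 2}; B'(q) = 12(q - 2)(q + 2)(q + 3) vanishes at q ∈ {-3, -2, 2}.
Local minima of A (where A''>0): A(-3)=-351, A(2)=24. Local minima of B: B(-3)=135, B(2)=-240.
So the global minimum of U is A(-3) + B(2) − 1 = -351 − 240 − 1 = -592, attained at (-3, 2).

-592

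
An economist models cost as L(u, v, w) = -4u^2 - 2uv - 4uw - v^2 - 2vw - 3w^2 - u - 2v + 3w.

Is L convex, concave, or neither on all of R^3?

L is quadratic, so its Hessian is the constant matrix H = [[-8, -2, -4], [-2, -2, -2], [-4, -2, -6]].
Leading principal minors: -8, 12, -40.
Signs alternate −, +, − ⇒ H ≺ 0 ⇒ concave.

concave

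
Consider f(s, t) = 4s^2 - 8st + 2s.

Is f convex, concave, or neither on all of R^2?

f is quadratic, so its Hessian is the constant matrix H = [[8, -8], [-8, 0]].
det(H) = -64, tr(H) = 8.
det(H) < 0, so H is indefinite: neither convex nor concave.

neither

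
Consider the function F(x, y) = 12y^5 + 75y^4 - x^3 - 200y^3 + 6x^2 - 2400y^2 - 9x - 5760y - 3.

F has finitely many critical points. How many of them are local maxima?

F separates as a function of x plus a function of y, so ∇F=0 decouples.
∂F/∂x = -3(x - 3)(x - 1) = 0 at x ∈ {1, 3}; ∂F/∂y = 60(y - 4)(y + 2)(y + 3)(y + 4) = 0 at y ∈ {-4, -3, -2, 4}.
The Hessian is diagonal: diag(F_xx, F_yy). Second derivatives: F_xx(1)=6, F_xx(3)=-6; F_yy(-4)=-960, F_yy(-3)=420, F_yy(-2)=-720, F_yy(4)=20160.
Local maxima occur where both diagonal entries negative: (3, -4), (3, -2). Count: 2.

2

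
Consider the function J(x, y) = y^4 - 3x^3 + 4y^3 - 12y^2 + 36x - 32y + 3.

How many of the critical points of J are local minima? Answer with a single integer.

2

J separates as a function of x plus a function of y, so ∇J=0 decouples.
∂J/∂x = -9(x - 2)(x + 2) = 0 at x ∈ {-2, 2}; ∂J/∂y = 4(y - 2)(y + 1)(y + 4) = 0 at y ∈ {-4, -1, 2}.
The Hessian is diagonal: diag(J_xx, J_yy). Second derivatives: J_xx(-2)=36, J_xx(2)=-36; J_yy(-4)=72, J_yy(-1)=-36, J_yy(2)=72.
Local minima occur where both diagonal entries positive: (-2, -4), (-2, 2). Count: 2.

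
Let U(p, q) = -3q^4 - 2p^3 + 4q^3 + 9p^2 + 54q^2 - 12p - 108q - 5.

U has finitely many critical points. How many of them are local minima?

1

U separates as a function of p plus a function of q, so ∇U=0 decouples.
∂U/∂p = -6(p - 2)(p - 1) = 0 at p ∈ {1, 2}; ∂U/∂q = -12(q - 3)(q - 1)(q + 3) = 0 at q ∈ {-3, 1, 3}.
The Hessian is diagonal: diag(U_pp, U_qq). Second derivatives: U_pp(1)=6, U_pp(2)=-6; U_qq(-3)=-288, U_qq(1)=96, U_qq(3)=-144.
Local minima occur where both diagonal entries positive: (1, 1). Count: 1.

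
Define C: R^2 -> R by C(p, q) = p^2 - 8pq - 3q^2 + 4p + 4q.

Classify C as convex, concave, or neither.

neither

C is quadratic, so its Hessian is the constant matrix H = [[2, -8], [-8, -6]].
det(H) = -76, tr(H) = -4.
det(H) < 0, so H is indefinite: neither convex nor concave.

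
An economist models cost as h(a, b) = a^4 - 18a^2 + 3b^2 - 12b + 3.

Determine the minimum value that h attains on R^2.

-90

h(a,b) separates as P(a) + Q(b) + 3, so its minimum is min P + min Q + 3.
P'(a) = 4a(a - 3)(a + 3) vanishes at a ∈ {-3, 0, 3}; Q'(b) = 6b - 12 vanishes at b ∈ {2}.
Local minima of P (where P''>0): P(-3)=-81, P(3)=-81. Local minima of Q: Q(2)=-12.
So the global minimum of h is P(-3) + Q(2) + 3 = -81 − 12 + 3 = -90, attained at (-3, 2).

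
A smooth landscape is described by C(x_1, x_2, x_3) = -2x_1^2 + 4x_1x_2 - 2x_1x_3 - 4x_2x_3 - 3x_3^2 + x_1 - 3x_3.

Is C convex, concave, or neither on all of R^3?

neither

C is quadratic, so its Hessian is the constant matrix H = [[-4, 4, -2], [4, 0, -4], [-2, -4, -6]].
Leading principal minors: -4, -16, 224.
Neither pattern holds ⇒ H is indefinite ⇒ neither convex nor concave.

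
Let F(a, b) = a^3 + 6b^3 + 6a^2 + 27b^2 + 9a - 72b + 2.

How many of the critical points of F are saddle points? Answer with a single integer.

F separates as a function of a plus a function of b, so ∇F=0 decouples.
∂F/∂a = 3(a + 1)(a + 3) = 0 at a ∈ {-3, -1}; ∂F/∂b = 18(b - 1)(b + 4) = 0 at b ∈ {-4, 1}.
The Hessian is diagonal: diag(F_aa, F_bb). Second derivatives: F_aa(-3)=-6, F_aa(-1)=6; F_bb(-4)=-90, F_bb(1)=90.
Saddle points occur where the two diagonal entries have opposite signs: (-3, 1), (-1, -4). Count: 2.

2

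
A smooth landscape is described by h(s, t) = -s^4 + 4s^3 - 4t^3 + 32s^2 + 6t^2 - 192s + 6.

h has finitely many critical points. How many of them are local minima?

h separates as a function of s plus a function of t, so ∇h=0 decouples.
∂h/∂s = -4(s - 4)(s - 3)(s + 4) = 0 at s ∈ {-4, 3, 4}; ∂h/∂t = -12t(t - 1) = 0 at t ∈ {0, 1}.
The Hessian is diagonal: diag(h_ss, h_tt). Second derivatives: h_ss(-4)=-224, h_ss(3)=28, h_ss(4)=-32; h_tt(0)=12, h_tt(1)=-12.
Local minima occur where both diagonal entries positive: (3, 0). Count: 1.

1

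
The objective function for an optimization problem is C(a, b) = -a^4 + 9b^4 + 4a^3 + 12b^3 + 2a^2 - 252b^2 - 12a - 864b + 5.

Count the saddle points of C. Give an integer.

C separates as a function of a plus a function of b, so ∇C=0 decouples.
∂C/∂a = -4(a - 3)(a - 1)(a + 1) = 0 at a ∈ {-1, 1, 3}; ∂C/∂b = 36(b - 4)(b + 2)(b + 3) = 0 at b ∈ {-3, -2, 4}.
The Hessian is diagonal: diag(C_aa, C_bb). Second derivatives: C_aa(-1)=-32, C_aa(1)=16, C_aa(3)=-32; C_bb(-3)=252, C_bb(-2)=-216, C_bb(4)=1512.
Saddle points occur where the two diagonal entries have opposite signs: (-1, -3), (-1, 4), (1, -2), (3, -3), (3, 4). Count: 5.

5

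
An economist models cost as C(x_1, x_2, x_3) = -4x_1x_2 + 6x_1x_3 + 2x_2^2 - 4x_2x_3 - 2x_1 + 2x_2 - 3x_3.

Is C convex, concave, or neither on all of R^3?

neither

C is quadratic, so its Hessian is the constant matrix H = [[0, -4, 6], [-4, 4, -4], [6, -4, 0]].
Leading principal minors: 0, -16, 48.
Neither pattern holds ⇒ H is indefinite ⇒ neither convex nor concave.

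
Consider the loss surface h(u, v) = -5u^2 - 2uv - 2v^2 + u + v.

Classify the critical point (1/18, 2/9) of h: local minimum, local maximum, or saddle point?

local maximum

The Hessian of h is constant: H = [[-10, -2], [-2, -4]].
det(H) = (-10)·(-4) − (-2)² = 36.
det(H) > 0 and tr(H) = -14 < 0, so H is negative definite and the point is a local maximum.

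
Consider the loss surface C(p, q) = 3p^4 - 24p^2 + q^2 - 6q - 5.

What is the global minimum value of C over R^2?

C(p,q) separates as A(p) + B(q) − 5, so its minimum is min A + min B − 5.
A'(p) = 12p(p - 2)(p + 2) vanishes at p ∈ {-2, 0, 2}; B'(q) = 2q - 6 vanishes at q ∈ {3}.
Local minima of A (where A''>0): A(-2)=-48, A(2)=-48. Local minima of B: B(3)=-9.
So the global minimum of C is A(-2) + B(3) − 5 = -48 − 9 − 5 = -62, attained at (-2, 3).

-62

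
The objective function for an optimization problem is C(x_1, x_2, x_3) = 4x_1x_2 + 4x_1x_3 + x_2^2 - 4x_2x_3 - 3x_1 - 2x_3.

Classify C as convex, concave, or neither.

C is quadratic, so its Hessian is the constant matrix H = [[0, 4, 4], [4, 2, -4], [4, -4, 0]].
Leading principal minors: 0, -16, -160.
Neither pattern holds ⇒ H is indefinite ⇒ neither convex nor concave.

neither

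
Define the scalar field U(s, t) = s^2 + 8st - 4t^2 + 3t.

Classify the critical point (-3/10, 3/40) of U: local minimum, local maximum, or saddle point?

saddle point

The Hessian of U is constant: H = [[2, 8], [8, -8]].
det(H) = 2·(-8) − 8² = -80.
Since det(H) < 0, H is indefinite and the critical point is a saddle point.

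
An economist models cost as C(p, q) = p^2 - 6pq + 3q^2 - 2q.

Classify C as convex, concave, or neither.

C is quadratic, so its Hessian is the constant matrix H = [[2, -6], [-6, 6]].
det(H) = -24, tr(H) = 8.
det(H) < 0, so H is indefinite: neither convex nor concave.

neither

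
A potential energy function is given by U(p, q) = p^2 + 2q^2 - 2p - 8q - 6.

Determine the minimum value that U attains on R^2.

-15

U(p,q) separates as A(p) + B(q) − 6, so its minimum is min A + min B − 6.
A'(p) = 2p - 2 vanishes at p ∈ {1}; B'(q) = 4q - 8 vanishes at q ∈ {2}.
Local minima of A (where A''>0): A(1)=-1. Local minima of B: B(2)=-8.
So the global minimum of U is A(1) + B(2) − 6 = -1 − 8 − 6 = -15, attained at (1, 2).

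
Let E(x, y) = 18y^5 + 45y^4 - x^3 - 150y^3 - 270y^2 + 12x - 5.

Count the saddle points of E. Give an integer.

4

E separates as a function of x plus a function of y, so ∇E=0 decouples.
∂E/∂x = -3(x - 2)(x + 2) = 0 at x ∈ {-2, 2}; ∂E/∂y = 90y(y - 2)(y + 1)(y + 3) = 0 at y ∈ {-3, -1, 0, 2}.
The Hessian is diagonal: diag(E_xx, E_yy). Second derivatives: E_xx(-2)=12, E_xx(2)=-12; E_yy(-3)=-2700, E_yy(-1)=540, E_yy(0)=-540, E_yy(2)=2700.
Saddle points occur where the two diagonal entries have opposite signs: (-2, -3), (-2, 0), (2, -1), (2, 2). Count: 4.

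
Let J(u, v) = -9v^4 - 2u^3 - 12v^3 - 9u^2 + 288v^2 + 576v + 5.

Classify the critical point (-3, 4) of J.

The mixed partial ∂²J/∂u∂v is 0, so the Hessian at any point is diag(J_uu, J_vv) = diag(-6(2u + 3), 36(-3v^2 - 2v + 16)).
At (-3, 4): H = diag(18, -1440).
The eigenvalues have opposite signs, so H is indefinite: a saddle point.

saddle point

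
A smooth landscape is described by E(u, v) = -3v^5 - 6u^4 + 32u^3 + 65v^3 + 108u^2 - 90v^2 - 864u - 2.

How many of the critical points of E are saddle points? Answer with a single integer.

E separates as a function of u plus a function of v, so ∇E=0 decouples.
∂E/∂u = -24(u - 4)(u - 3)(u + 3) = 0 at u ∈ {-3, 3, 4}; ∂E/∂v = -15v(v - 3)(v - 1)(v + 4) = 0 at v ∈ {-4, 0, 1, 3}.
The Hessian is diagonal: diag(E_uu, E_vv). Second derivatives: E_uu(-3)=-1008, E_uu(3)=144, E_uu(4)=-168; E_vv(-4)=2100, E_vv(0)=-180, E_vv(1)=150, E_vv(3)=-630.
Saddle points occur where the two diagonal entries have opposite signs: (-3, -4), (-3, 1), (3, 0), (3, 3), (4, -4), (4, 1). Count: 6.

6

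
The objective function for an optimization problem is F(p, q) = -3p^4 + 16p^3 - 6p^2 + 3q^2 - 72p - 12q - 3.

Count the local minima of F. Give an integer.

1

F separates as a function of p plus a function of q, so ∇F=0 decouples.
∂F/∂p = -12(p - 3)(p - 2)(p + 1) = 0 at p ∈ {-1, 2, 3}; ∂F/∂q = 6(q - 2) = 0 at q ∈ {2}.
The Hessian is diagonal: diag(F_pp, F_qq). Second derivatives: F_pp(-1)=-144, F_pp(2)=36, F_pp(3)=-48; F_qq(2)=6.
Local minima occur where both diagonal entries positive: (2, 2). Count: 1.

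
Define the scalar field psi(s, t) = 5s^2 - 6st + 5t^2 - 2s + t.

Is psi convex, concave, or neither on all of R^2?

convex

psi is quadratic, so its Hessian is the constant matrix H = [[10, -6], [-6, 10]].
det(H) = 64, tr(H) = 20.
det(H) > 0 and tr(H) > 0, so H is positive definite everywhere: convex.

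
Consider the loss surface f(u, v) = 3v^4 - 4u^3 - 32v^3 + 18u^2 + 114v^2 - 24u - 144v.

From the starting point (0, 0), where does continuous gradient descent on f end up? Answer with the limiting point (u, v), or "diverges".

f is separable, so gradient descent decouples: u follows -∂f/∂u, v follows -∂f/∂v.
∂f/∂u = -12(u - 2)(u - 1); at u=0 this is -24, so u increases.
∂f/∂v = 12(v - 4)(v - 3)(v - 1); at v=0 this is -144, so v increases.
u converges to its nearest critical value 1 (a local min of the u-part); v converges to 1. The iterate converges to (1, 1).

(1, 1)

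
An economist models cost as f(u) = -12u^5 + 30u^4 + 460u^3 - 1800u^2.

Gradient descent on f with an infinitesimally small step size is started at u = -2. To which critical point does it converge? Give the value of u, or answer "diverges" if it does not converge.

-5

f'(u) = -60u(u - 4)(u - 3)(u + 5), so f'(-2) = 10800.
Gradient descent moves in the -f' direction, i.e. u is decreasing.
The nearest critical point in that direction is u = -5, where f'' = 21600 > 0 (a local minimum). The iterate converges there.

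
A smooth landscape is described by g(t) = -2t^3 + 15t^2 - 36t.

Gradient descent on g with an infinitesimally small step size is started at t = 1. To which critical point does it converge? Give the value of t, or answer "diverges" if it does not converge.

2

g'(t) = -6(t - 3)(t - 2), so g'(1) = -12.
Gradient descent moves in the -g' direction, i.e. t is increasing.
The nearest critical point in that direction is t = 2, where g'' = 6 > 0 (a local minimum). The iterate converges there.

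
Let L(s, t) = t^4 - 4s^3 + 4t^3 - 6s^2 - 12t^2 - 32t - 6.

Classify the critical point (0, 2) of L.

The mixed partial ∂²L/∂s∂t is 0, so the Hessian at any point is diag(L_ss, L_tt) = diag(-12(2s + 1), 12(t^2 + 2t - 2)).
At (0, 2): H = diag(-12, 72).
The eigenvalues have opposite signs, so H is indefinite: a saddle point.

saddle point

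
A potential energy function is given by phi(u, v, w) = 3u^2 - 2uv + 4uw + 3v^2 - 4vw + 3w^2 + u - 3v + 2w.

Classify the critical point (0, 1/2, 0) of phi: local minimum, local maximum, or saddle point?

local minimum

The Hessian is constant: H = [[6, -2, 4], [-2, 6, -4], [4, -4, 6]].
Leading principal minors: Δ₁ = 6, Δ₂ = 32, Δ₃ = 64.
All leading minors are positive, so H is positive definite: a local minimum.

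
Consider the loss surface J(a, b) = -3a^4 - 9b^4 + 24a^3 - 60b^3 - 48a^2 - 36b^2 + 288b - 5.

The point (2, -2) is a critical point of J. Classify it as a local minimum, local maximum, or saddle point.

The mixed partial ∂²J/∂a∂b is 0, so the Hessian at any point is diag(J_aa, J_bb) = diag(12(-3a^2 + 12a - 8), -36(3b^2 + 10b + 2)).
At (2, -2): H = diag(48, 216).
Both eigenvalues are positive, so H is positive definite: a local minimum.

local minimum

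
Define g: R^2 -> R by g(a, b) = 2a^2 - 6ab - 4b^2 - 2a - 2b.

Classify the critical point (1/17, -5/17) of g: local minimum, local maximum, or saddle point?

The Hessian of g is constant: H = [[4, -6], [-6, -8]].
det(H) = 4·(-8) − (-6)² = -68.
Since det(H) < 0, H is indefinite and the critical point is a saddle point.

saddle point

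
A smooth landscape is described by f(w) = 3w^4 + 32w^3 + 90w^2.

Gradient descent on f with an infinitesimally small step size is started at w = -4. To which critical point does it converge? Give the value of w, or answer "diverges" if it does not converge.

-5

f'(w) = 12w(w + 3)(w + 5), so f'(-4) = 48.
Gradient descent moves in the -f' direction, i.e. w is decreasing.
The nearest critical point in that direction is w = -5, where f'' = 120 > 0 (a local minimum). The iterate converges there.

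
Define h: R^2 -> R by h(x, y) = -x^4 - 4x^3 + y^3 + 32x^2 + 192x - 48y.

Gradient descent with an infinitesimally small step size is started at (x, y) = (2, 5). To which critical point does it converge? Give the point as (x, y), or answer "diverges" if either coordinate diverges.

h is separable, so gradient descent decouples: x follows -∂h/∂x, y follows -∂h/∂y.
∂h/∂x = -4(x - 4)(x + 3)(x + 4); at x=2 this is 240, so x decreases.
∂h/∂y = 3(y - 4)(y + 4); at y=5 this is 27, so y decreases.
x converges to its nearest critical value -3 (a local min of the x-part); y converges to 4. The iterate converges to (-3, 4).

(-3, 4)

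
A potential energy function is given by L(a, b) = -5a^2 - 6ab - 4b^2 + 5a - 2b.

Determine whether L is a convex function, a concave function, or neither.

L is quadratic, so its Hessian is the constant matrix H = [[-10, -6], [-6, -8]].
det(H) = 44, tr(H) = -18.
det(H) > 0 and tr(H) < 0, so H is negative definite everywhere: concave.

concave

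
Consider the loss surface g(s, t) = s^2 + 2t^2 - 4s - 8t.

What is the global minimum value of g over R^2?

g(s,t) separates as P(s) + Q(t), so its minimum is min P + min Q.
P'(s) = 2s - 4 vanishes at s ∈ {2}; Q'(t) = 4(t - 2) vanishes at t ∈ {2}.
Local minima of P (where P''>0): P(2)=-4. Local minima of Q: Q(2)=-8.
So the global minimum of g is P(2) + Q(2) = -4 − 8 = -12, attained at (2, 2).

-12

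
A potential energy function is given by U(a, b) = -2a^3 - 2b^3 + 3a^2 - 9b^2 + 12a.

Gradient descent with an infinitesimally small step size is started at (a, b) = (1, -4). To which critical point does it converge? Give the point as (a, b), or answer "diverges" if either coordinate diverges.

(-1, -3)

U is separable, so gradient descent decouples: a follows -∂U/∂a, b follows -∂U/∂b.
∂U/∂a = -6(a - 2)(a + 1); at a=1 this is 12, so a decreases.
∂U/∂b = -6b(b + 3); at b=-4 this is -24, so b increases.
a converges to its nearest critical value -1 (a local min of the a-part); b converges to -3. The iterate converges to (-1, -3).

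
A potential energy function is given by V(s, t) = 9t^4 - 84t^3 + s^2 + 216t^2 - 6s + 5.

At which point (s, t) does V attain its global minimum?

(3, 0)

V(s,t) separates as P(s) + Q(t) + 5, so its minimum is min P + min Q + 5.
P'(s) = 2s - 6 vanishes at s ∈ {3}; Q'(t) = 36t(t - 4)(t - 3) vanishes at t ∈ {0, 3, 4}.
Local minima of P (where P''>0): P(3)=-9. Local minima of Q: Q(0)=0, Q(4)=384.
So the global minimum of V is P(3) + Q(0) + 5 = -9 + 0 + 5 = -4, attained at (3, 0).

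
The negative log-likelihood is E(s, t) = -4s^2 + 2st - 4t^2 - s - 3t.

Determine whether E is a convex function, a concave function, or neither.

E is quadratic, so its Hessian is the constant matrix H = [[-8, 2], [2, -8]].
det(H) = 60, tr(H) = -16.
det(H) > 0 and tr(H) < 0, so H is negative definite everywhere: concave.

concave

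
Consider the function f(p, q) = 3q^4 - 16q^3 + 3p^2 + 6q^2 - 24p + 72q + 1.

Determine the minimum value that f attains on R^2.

f(p,q) separates as A(p) + B(q) + 1, so its minimum is min A + min B + 1.
A'(p) = 6p - 24 vanishes at p ∈ {4}; B'(q) = 12(q - 3)(q - 2)(q + 1) vanishes at q ∈ {-1, 2, 3}.
Local minima of A (where A''>0): A(4)=-48. Local minima of B: B(-1)=-47, B(3)=81.
So the global minimum of f is A(4) + B(-1) + 1 = -48 − 47 + 1 = -94, attained at (4, -1).

-94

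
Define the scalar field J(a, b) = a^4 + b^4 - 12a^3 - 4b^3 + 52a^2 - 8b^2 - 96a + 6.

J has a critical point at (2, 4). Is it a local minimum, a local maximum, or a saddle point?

The mixed partial ∂²J/∂a∂b is 0, so the Hessian at any point is diag(J_aa, J_bb) = diag(4(3a^2 - 18a + 26), 4(3b^2 - 6b - 4)).
At (2, 4): H = diag(8, 80).
Both eigenvalues are positive, so H is positive definite: a local minimum.

local minimum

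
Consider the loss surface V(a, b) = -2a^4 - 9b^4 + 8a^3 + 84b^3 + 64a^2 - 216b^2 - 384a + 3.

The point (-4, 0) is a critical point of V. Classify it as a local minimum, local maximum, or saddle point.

local maximum

The mixed partial ∂²V/∂a∂b is 0, so the Hessian at any point is diag(V_aa, V_bb) = diag(8(-3a^2 + 6a + 16), 36(-3b^2 + 14b - 12)).
At (-4, 0): H = diag(-448, -432).
Both eigenvalues are negative, so H is negative definite: a local maximum.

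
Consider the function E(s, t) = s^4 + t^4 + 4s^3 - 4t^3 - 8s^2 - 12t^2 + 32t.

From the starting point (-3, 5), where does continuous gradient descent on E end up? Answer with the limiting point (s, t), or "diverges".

(-4, 4)

E is separable, so gradient descent decouples: s follows -∂E/∂s, t follows -∂E/∂t.
∂E/∂s = 4s(s - 1)(s + 4); at s=-3 this is 48, so s decreases.
∂E/∂t = 4(t - 4)(t - 1)(t + 2); at t=5 this is 112, so t decreases.
s converges to its nearest critical value -4 (a local min of the s-part); t converges to 4. The iterate converges to (-4, 4).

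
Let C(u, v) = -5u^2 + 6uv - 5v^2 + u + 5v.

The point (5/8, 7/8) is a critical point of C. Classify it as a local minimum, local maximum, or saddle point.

The Hessian of C is constant: H = [[-10, 6], [6, -10]].
det(H) = (-10)·(-10) − 6² = 64.
det(H) > 0 and tr(H) = -20 < 0, so H is negative definite and the point is a local maximum.

local maximum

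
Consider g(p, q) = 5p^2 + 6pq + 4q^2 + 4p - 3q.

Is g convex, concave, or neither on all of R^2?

g is quadratic, so its Hessian is the constant matrix H = [[10, 6], [6, 8]].
det(H) = 44, tr(H) = 18.
det(H) > 0 and tr(H) > 0, so H is positive definite everywhere: convex.

convex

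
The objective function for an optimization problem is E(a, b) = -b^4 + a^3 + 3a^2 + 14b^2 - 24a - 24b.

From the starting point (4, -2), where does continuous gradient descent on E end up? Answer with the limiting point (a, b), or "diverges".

E is separable, so gradient descent decouples: a follows -∂E/∂a, b follows -∂E/∂b.
∂E/∂a = 3(a - 2)(a + 4); at a=4 this is 48, so a decreases.
∂E/∂b = -4(b - 2)(b - 1)(b + 3); at b=-2 this is -48, so b increases.
a converges to its nearest critical value 2 (a local min of the a-part); b converges to 1. The iterate converges to (2, 1).

(2, 1)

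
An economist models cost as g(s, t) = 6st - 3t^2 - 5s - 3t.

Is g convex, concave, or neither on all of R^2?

neither

g is quadratic, so its Hessian is the constant matrix H = [[0, 6], [6, -6]].
det(H) = -36, tr(H) = -6.
det(H) < 0, so H is indefinite: neither convex nor concave.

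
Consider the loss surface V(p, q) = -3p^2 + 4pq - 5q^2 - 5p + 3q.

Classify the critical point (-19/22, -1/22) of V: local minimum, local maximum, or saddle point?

The Hessian of V is constant: H = [[-6, 4], [4, -10]].
det(H) = (-6)·(-10) − 4² = 44.
det(H) > 0 and tr(H) = -16 < 0, so H is negative definite and the point is a local maximum.

local maximum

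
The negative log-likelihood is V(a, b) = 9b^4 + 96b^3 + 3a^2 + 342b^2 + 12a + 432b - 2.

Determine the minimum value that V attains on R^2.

V(a,b) separates as P(a) + Q(b) − 2, so its minimum is min P + min Q − 2.
P'(a) = 6a + 12 vanishes at a ∈ {-2}; Q'(b) = 36(b + 1)(b + 3)(b + 4) vanishes at b ∈ {-4, -3, -1}.
Local minima of P (where P''>0): P(-2)=-12. Local minima of Q: Q(-4)=-96, Q(-1)=-177.
So the global minimum of V is P(-2) + Q(-1) − 2 = -12 − 177 − 2 = -191, attained at (-2, -1).

-191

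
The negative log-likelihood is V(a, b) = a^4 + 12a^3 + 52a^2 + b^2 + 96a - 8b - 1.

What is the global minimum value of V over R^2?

-81

V(a,b) separates as P(a) + Q(b) − 1, so its minimum is min P + min Q − 1.
P'(a) = 4(a + 2)(a + 3)(a + 4) vanishes at a ∈ {-4, -3, -2}; Q'(b) = 2b - 8 vanishes at b ∈ {4}.
Local minima of P (where P''>0): P(-4)=-64, P(-2)=-64. Local minima of Q: Q(4)=-16.
So the global minimum of V is P(-4) + Q(4) − 1 = -64 − 16 − 1 = -81, attained at (-4, 4).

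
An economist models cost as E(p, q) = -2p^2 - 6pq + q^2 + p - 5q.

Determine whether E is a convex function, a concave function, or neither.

E is quadratic, so its Hessian is the constant matrix H = [[-4, -6], [-6, 2]].
det(H) = -44, tr(H) = -2.
det(H) < 0, so H is indefinite: neither convex nor concave.

neither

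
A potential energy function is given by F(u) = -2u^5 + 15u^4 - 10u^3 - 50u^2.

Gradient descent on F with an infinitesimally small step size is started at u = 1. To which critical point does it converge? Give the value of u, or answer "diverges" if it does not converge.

2

F'(u) = -10u(u - 5)(u - 2)(u + 1), so F'(1) = -80.
Gradient descent moves in the -F' direction, i.e. u is increasing.
The nearest critical point in that direction is u = 2, where F'' = 180 > 0 (a local minimum). The iterate converges there.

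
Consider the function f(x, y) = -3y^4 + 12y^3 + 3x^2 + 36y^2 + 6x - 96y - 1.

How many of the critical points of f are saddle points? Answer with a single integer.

2

f separates as a function of x plus a function of y, so ∇f=0 decouples.
∂f/∂x = 6(x + 1) = 0 at x ∈ {-1}; ∂f/∂y = -12(y - 4)(y - 1)(y + 2) = 0 at y ∈ {-2, 1, 4}.
The Hessian is diagonal: diag(f_xx, f_yy). Second derivatives: f_xx(-1)=6; f_yy(-2)=-216, f_yy(1)=108, f_yy(4)=-216.
Saddle points occur where the two diagonal entries have opposite signs: (-1, -2), (-1, 4). Count: 2.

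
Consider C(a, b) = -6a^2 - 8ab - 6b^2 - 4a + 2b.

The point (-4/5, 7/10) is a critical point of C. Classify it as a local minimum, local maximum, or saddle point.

The Hessian of C is constant: H = [[-12, -8], [-8, -12]].
det(H) = (-12)·(-12) − (-8)² = 80.
det(H) > 0 and tr(H) = -24 < 0, so H is negative definite and the point is a local maximum.

local maximum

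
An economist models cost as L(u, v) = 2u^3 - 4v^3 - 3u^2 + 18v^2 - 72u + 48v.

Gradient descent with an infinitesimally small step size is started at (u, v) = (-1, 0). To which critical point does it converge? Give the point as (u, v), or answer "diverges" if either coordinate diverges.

L is separable, so gradient descent decouples: u follows -∂L/∂u, v follows -∂L/∂v.
∂L/∂u = 6(u - 4)(u + 3); at u=-1 this is -60, so u increases.
∂L/∂v = -12(v - 4)(v + 1); at v=0 this is 48, so v decreases.
u converges to its nearest critical value 4 (a local min of the u-part); v converges to -1. The iterate converges to (4, -1).

(4, -1)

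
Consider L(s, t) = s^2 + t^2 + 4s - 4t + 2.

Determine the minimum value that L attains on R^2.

-6

L(s,t) separates as P(s) + Q(t) + 2, so its minimum is min P + min Q + 2.
P'(s) = 2s + 4 vanishes at s ∈ {-2}; Q'(t) = 2(t - 2) vanishes at t ∈ {2}.
Local minima of P (where P''>0): P(-2)=-4. Local minima of Q: Q(2)=-4.
So the global minimum of L is P(-2) + Q(2) + 2 = -4 − 4 + 2 = -6, attained at (-2, 2).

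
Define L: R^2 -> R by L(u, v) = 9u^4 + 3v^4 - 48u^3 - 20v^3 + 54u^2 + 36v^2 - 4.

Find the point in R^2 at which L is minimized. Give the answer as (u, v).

(3, 0)

L(u,v) separates as P(u) + Q(v) − 4, so its minimum is min P + min Q − 4.
P'(u) = 36u(u - 3)(u - 1) vanishes at u ∈ {0, 1, 3}; Q'(v) = 12v(v - 3)(v - 2) vanishes at v ∈ {0, 2, 3}.
Local minima of P (where P''>0): P(0)=0, P(3)=-81. Local minima of Q: Q(0)=0, Q(3)=27.
So the global minimum of L is P(3) + Q(0) − 4 = -81 + 0 − 4 = -85, attained at (3, 0).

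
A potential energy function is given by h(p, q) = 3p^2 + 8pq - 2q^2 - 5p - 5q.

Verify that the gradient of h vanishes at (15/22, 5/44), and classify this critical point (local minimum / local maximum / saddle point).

∇h = (6p + 8q - 5, 8p - 4q - 5); substituting (15/22, 5/44) gives ∇h = (0, 0), so (15/22, 5/44) is indeed a critical point.
The Hessian of h is constant: H = [[6, 8], [8, -4]].
det(H) = 6·(-4) − 8² = -88.
Since det(H) < 0, H is indefinite and the critical point is a saddle point.

saddle point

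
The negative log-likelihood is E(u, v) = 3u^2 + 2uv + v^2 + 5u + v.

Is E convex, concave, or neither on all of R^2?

convex

E is quadratic, so its Hessian is the constant matrix H = [[6, 2], [2, 2]].
det(H) = 8, tr(H) = 8.
det(H) > 0 and tr(H) > 0, so H is positive definite everywhere: convex.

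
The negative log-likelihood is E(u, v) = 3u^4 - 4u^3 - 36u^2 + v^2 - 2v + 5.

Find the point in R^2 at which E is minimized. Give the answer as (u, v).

E(u,v) separates as P(u) + Q(v) + 5, so its minimum is min P + min Q + 5.
P'(u) = 12u(u - 3)(u + 2) vanishes at u ∈ {-2, 0, 3}; Q'(v) = 2v - 2 vanishes at v ∈ {1}.
Local minima of P (where P''>0): P(-2)=-64, P(3)=-189. Local minima of Q: Q(1)=-1.
So the global minimum of E is P(3) + Q(1) + 5 = -189 − 1 + 5 = -185, attained at (3, 1).

(3, 1)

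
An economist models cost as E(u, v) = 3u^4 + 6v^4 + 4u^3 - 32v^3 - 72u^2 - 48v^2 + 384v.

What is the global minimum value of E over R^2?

-1248

E(u,v) separates as P(u) + Q(v), so its minimum is min P + min Q.
P'(u) = 12u(u - 3)(u + 4) vanishes at u ∈ {-4, 0, 3}; Q'(v) = 24(v - 4)(v - 2)(v + 2) vanishes at v ∈ {-2, 2, 4}.
Local minima of P (where P''>0): P(-4)=-640, P(3)=-297. Local minima of Q: Q(-2)=-608, Q(4)=256.
So the global minimum of E is P(-4) + Q(-2) = -640 − 608 = -1248, attained at (-4, -2).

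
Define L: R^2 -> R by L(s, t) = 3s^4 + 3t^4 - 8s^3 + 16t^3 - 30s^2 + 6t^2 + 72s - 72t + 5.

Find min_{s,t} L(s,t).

L(s,t) separates as P(s) + Q(t) + 5, so its minimum is min P + min Q + 5.
P'(s) = 12(s - 3)(s - 1)(s + 2) vanishes at s ∈ {-2, 1, 3}; Q'(t) = 12(t - 1)(t + 2)(t + 3) vanishes at t ∈ {-3, -2, 1}.
Local minima of P (where P''>0): P(-2)=-152, P(3)=-27. Local minima of Q: Q(-3)=81, Q(1)=-47.
So the global minimum of L is P(-2) + Q(1) + 5 = -152 − 47 + 5 = -194, attained at (-2, 1).

-194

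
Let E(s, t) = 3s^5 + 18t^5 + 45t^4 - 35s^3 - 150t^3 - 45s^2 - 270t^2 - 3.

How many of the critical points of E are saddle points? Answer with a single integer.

8

E separates as a function of s plus a function of t, so ∇E=0 decouples.
∂E/∂s = 15s(s - 3)(s + 1)(s + 2) = 0 at s ∈ {-2, -1, 0, 3}; ∂E/∂t = 90t(t - 2)(t + 1)(t + 3) = 0 at t ∈ {-3, -1, 0, 2}.
The Hessian is diagonal: diag(E_ss, E_tt). Second derivatives: E_ss(-2)=-150, E_ss(-1)=60, E_ss(0)=-90, E_ss(3)=900; E_tt(-3)=-2700, E_tt(-1)=540, E_tt(0)=-540, E_tt(2)=2700.
Saddle points occur where the two diagonal entries have opposite signs: (-2, -1), (-2, 2), (-1, -3), (-1, 0), (0, -1), (0, 2), (3, -3), (3, 0). Count: 8.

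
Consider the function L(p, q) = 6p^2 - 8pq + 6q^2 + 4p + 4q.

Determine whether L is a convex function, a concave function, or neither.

convex

L is quadratic, so its Hessian is the constant matrix H = [[12, -8], [-8, 12]].
det(H) = 80, tr(H) = 24.
det(H) > 0 and tr(H) > 0, so H is positive definite everywhere: convex.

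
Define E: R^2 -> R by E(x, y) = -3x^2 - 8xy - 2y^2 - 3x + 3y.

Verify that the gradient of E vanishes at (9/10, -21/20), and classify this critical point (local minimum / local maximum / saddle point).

∇E = (-6x - 8y - 3, -8x - 4y + 3); substituting (9/10, -21/20) gives ∇E = (0, 0), so (9/10, -21/20) is indeed a critical point.
The Hessian of E is constant: H = [[-6, -8], [-8, -4]].
det(H) = (-6)·(-4) − (-8)² = -40.
Since det(H) < 0, H is indefinite and the critical point is a saddle point.

saddle point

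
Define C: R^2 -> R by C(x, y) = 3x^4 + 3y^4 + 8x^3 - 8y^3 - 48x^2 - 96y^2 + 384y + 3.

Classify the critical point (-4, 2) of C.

saddle point

The mixed partial ∂²C/∂x∂y is 0, so the Hessian at any point is diag(C_xx, C_yy) = diag(12(3x^2 + 4x - 8), 12(3y^2 - 4y - 16)).
At (-4, 2): H = diag(288, -144).
The eigenvalues have opposite signs, so H is indefinite: a saddle point.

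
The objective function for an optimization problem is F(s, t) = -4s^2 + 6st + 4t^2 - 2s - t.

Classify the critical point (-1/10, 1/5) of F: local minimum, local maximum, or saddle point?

The Hessian of F is constant: H = [[-8, 6], [6, 8]].
det(H) = (-8)·8 − 6² = -100.
Since det(H) < 0, H is indefinite and the critical point is a saddle point.

saddle point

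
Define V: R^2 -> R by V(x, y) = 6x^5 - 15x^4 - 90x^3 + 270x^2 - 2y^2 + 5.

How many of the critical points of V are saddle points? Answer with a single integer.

2

V separates as a function of x plus a function of y, so ∇V=0 decouples.
∂V/∂x = 30x(x - 3)(x - 2)(x + 3) = 0 at x ∈ {-3, 0, 2, 3}; ∂V/∂y = -4y = 0 at y ∈ {0}.
The Hessian is diagonal: diag(V_xx, V_yy). Second derivatives: V_xx(-3)=-2700, V_xx(0)=540, V_xx(2)=-300, V_xx(3)=540; V_yy(0)=-4.
Saddle points occur where the two diagonal entries have opposite signs: (0, 0), (3, 0). Count: 2.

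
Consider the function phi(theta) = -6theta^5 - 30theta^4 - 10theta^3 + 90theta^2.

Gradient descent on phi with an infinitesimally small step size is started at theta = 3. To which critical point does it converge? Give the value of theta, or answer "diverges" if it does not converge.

diverges

phi'(theta) = -30theta(theta - 1)(theta + 2)(theta + 3), so phi'(3) = -5400.
Gradient descent moves in the -phi' direction, i.e. theta is increasing.
There is no critical point above theta=3, and phi' keeps the same sign, so the iterate runs off to +∞.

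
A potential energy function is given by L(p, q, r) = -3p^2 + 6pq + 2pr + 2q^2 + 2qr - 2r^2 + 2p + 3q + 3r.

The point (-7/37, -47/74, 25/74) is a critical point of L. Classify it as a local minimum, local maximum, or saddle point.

saddle point

The Hessian is constant: H = [[-6, 6, 2], [6, 4, 2], [2, 2, -4]].
Leading principal minors: Δ₁ = -6, Δ₂ = -60, Δ₃ = 296.
The minors fit neither the all-positive nor the alternating-sign pattern, so H is indefinite: a saddle point.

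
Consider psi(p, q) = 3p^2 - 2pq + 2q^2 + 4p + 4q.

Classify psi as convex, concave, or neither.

psi is quadratic, so its Hessian is the constant matrix H = [[6, -2], [-2, 4]].
det(H) = 20, tr(H) = 10.
det(H) > 0 and tr(H) > 0, so H is positive definite everywhere: convex.

convex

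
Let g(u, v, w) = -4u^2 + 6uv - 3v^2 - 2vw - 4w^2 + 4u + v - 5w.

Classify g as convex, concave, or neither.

g is quadratic, so its Hessian is the constant matrix H = [[-8, 6, 0], [6, -6, -2], [0, -2, -8]].
Leading principal minors: -8, 12, -64.
Signs alternate −, +, − ⇒ H ≺ 0 ⇒ concave.

concave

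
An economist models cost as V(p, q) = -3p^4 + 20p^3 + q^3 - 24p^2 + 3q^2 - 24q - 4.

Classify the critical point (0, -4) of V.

local maximum

The mixed partial ∂²V/∂p∂q is 0, so the Hessian at any point is diag(V_pp, V_qq) = diag(12(-3p^2 + 10p - 4), 6(q + 1)).
At (0, -4): H = diag(-48, -18).
Both eigenvalues are negative, so H is negative definite: a local maximum.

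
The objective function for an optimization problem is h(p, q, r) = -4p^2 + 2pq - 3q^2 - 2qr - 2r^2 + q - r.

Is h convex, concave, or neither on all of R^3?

concave

h is quadratic, so its Hessian is the constant matrix H = [[-8, 2, 0], [2, -6, -2], [0, -2, -4]].
Leading principal minors: -8, 44, -144.
Signs alternate −, +, − ⇒ H ≺ 0 ⇒ concave.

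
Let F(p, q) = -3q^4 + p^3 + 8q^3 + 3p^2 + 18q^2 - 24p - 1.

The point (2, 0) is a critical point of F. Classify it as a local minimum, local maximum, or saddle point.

local minimum

The mixed partial ∂²F/∂p∂q is 0, so the Hessian at any point is diag(F_pp, F_qq) = diag(6(p + 1), 12(-3q^2 + 4q + 3)).
At (2, 0): H = diag(18, 36).
Both eigenvalues are positive, so H is positive definite: a local minimum.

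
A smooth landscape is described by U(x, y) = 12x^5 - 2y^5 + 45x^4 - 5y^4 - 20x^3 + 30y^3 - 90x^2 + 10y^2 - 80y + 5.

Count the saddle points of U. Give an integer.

U separates as a function of x plus a function of y, so ∇U=0 decouples.
∂U/∂x = 60x(x - 1)(x + 1)(x + 3) = 0 at x ∈ {-3, -1, 0, 1}; ∂U/∂y = -10(y - 2)(y - 1)(y + 1)(y + 4) = 0 at y ∈ {-4, -1, 1, 2}.
The Hessian is diagonal: diag(U_xx, U_yy). Second derivatives: U_xx(-3)=-1440, U_xx(-1)=240, U_xx(0)=-180, U_xx(1)=480; U_yy(-4)=900, U_yy(-1)=-180, U_yy(1)=100, U_yy(2)=-180.
Saddle points occur where the two diagonal entries have opposite signs: (-3, -4), (-3, 1), (-1, -1), (-1, 2), (0, -4), (0, 1), (1, -1), (1, 2). Count: 8.

8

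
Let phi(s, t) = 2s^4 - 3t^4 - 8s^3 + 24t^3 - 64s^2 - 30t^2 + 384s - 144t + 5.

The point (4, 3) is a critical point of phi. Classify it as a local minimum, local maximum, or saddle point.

local minimum

The mixed partial ∂²phi/∂s∂t is 0, so the Hessian at any point is diag(phi_ss, phi_tt) = diag(8(3s^2 - 6s - 16), 12(-3t^2 + 12t - 5)).
At (4, 3): H = diag(64, 48).
Both eigenvalues are positive, so H is positive definite: a local minimum.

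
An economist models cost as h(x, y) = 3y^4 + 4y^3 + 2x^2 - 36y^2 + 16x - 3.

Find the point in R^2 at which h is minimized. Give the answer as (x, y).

(-4, -3)

h(x,y) separates as P(x) + Q(y) − 3, so its minimum is min P + min Q − 3.
P'(x) = 4x + 16 vanishes at x ∈ {-4}; Q'(y) = 12y(y - 2)(y + 3) vanishes at y ∈ {-3, 0, 2}.
Local minima of P (where P''>0): P(-4)=-32. Local minima of Q: Q(-3)=-189, Q(2)=-64.
So the global minimum of h is P(-4) + Q(-3) − 3 = -32 − 189 − 3 = -224, attained at (-4, -3).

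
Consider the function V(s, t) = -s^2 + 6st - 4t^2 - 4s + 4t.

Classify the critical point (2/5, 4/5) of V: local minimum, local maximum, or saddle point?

The Hessian of V is constant: H = [[-2, 6], [6, -8]].
det(H) = (-2)·(-8) − 6² = -20.
Since det(H) < 0, H is indefinite and the critical point is a saddle point.

saddle point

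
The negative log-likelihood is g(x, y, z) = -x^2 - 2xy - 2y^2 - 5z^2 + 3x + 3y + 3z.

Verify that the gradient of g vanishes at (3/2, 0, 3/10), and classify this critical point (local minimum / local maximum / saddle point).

∇g = (-2x - 2y + 3, -2x - 4y + 3, -10z + 3); substituting (3/2, 0, 3/10) gives ∇g = (0, 0, 0), so (3/2, 0, 3/10) is indeed a critical point.
The Hessian is constant: H = [[-2, -2, 0], [-2, -4, 0], [0, 0, -10]].
Leading principal minors: Δ₁ = -2, Δ₂ = 4, Δ₃ = -40.
The minors alternate sign starting negative (−, +, −), so H is negative definite: a local maximum.

local maximum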